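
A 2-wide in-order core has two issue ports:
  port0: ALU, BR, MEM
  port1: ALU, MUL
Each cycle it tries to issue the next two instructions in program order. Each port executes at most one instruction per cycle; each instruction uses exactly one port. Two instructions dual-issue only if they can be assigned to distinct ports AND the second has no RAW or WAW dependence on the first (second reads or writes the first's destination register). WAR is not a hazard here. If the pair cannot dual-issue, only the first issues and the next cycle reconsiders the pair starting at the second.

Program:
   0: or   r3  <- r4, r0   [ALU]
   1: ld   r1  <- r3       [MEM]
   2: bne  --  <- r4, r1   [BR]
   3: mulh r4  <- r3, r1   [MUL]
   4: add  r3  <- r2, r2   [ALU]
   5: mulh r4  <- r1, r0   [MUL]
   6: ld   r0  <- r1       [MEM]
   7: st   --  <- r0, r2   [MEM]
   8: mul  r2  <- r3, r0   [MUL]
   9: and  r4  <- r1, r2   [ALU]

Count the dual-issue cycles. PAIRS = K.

t=0 i0:or.ALU ; RAW r3
t=1 i1:ld.MEM ; no-port MEM/BR
t=2 i2,i3:bne.BR;mulh.MUL ; dual
t=3 i4,i5:add.ALU;mulh.MUL ; dual
t=4 i6:ld.MEM ; no-port MEM/MEM
t=5 i7,i8:st.MEM;mul.MUL ; dual
t=6 i9:and.ALU ; tail

PAIRS = 3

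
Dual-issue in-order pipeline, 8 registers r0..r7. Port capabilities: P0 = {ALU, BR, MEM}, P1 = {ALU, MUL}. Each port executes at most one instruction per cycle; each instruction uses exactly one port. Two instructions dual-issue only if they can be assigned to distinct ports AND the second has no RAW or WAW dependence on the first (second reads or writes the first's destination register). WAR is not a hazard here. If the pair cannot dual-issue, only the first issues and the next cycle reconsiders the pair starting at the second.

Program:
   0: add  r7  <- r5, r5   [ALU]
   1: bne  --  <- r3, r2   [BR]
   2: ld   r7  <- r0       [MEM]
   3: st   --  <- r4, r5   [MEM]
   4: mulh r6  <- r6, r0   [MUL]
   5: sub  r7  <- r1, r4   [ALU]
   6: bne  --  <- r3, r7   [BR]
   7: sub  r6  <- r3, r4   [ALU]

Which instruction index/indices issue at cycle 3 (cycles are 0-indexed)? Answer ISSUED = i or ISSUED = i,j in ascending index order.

ISSUED = 5

  cy0 -> i0,i1 (add/bne) dual
  cy1 -> i2 (ld) no-port MEM/MEM
  cy2 -> i3,i4 (st/mulh) dual
  cy3 -> i5 (sub) RAW r7
  cy4 -> i6,i7 (bne/sub) dual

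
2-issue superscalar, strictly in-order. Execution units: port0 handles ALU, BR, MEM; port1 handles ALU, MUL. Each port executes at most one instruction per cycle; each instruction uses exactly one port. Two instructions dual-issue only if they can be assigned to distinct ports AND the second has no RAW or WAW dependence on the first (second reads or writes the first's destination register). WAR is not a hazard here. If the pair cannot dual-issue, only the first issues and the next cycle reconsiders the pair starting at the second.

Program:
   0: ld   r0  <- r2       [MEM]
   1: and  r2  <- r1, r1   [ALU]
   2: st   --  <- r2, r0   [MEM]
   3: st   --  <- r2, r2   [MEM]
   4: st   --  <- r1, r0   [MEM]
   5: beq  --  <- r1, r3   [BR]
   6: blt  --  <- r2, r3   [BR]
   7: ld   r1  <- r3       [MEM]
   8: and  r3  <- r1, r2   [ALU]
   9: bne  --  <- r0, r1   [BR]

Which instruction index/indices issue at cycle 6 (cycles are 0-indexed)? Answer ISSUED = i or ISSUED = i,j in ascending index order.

[0] i0&i1  ld/and  -- pair
[1] i2  st  -- no-port MEM/MEM
[2] i3  st  -- no-port MEM/MEM
[3] i4  st  -- no-port MEM/BR
[4] i5  beq  -- no-port BR/BR
[5] i6  blt  -- no-port BR/MEM
[6] i7  ld  -- RAW r1
[7] i8&i9  and/bne  -- pair

ISSUED = 7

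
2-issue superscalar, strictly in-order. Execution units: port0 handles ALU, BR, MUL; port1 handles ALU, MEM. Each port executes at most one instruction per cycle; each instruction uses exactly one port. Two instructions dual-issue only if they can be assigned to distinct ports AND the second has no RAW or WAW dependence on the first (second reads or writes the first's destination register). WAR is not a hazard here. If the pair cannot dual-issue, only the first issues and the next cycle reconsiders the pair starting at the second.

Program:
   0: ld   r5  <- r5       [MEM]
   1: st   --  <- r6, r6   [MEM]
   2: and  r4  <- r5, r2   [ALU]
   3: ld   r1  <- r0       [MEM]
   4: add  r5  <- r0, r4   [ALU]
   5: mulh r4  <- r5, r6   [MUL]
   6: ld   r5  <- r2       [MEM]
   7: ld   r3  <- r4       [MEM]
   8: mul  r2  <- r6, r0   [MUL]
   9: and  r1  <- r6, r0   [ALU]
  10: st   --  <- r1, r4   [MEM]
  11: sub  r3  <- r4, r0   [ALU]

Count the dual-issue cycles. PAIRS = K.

PAIRS = 5

c0: i0 ld  no-port MEM/MEM
c1: i1&i2 st;and  dual
c2: i3&i4 ld;add  dual
c3: i5&i6 mulh;ld  dual
c4: i7&i8 ld;mul  dual
c5: i9 and  RAW r1
c6: i10&i11 st;sub  dual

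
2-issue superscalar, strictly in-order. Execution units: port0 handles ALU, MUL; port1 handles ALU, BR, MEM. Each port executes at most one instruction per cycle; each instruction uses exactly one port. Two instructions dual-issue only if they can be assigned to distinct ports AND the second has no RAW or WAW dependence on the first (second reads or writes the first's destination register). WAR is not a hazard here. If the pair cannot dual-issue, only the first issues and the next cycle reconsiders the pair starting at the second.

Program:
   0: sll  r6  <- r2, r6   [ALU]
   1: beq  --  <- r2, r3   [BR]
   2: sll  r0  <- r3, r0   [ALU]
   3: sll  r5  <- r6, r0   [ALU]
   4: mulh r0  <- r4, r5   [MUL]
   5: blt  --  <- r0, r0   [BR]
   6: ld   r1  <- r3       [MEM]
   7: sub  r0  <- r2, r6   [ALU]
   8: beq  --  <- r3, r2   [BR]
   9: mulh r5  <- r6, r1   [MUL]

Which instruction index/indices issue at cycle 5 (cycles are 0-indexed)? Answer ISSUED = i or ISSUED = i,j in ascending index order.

t=0 i0/i1:sll.ALU/beq.BR ; pair
t=1 i2:sll.ALU ; RAW r0
t=2 i3:sll.ALU ; RAW r5
t=3 i4:mulh.MUL ; RAW r0
t=4 i5:blt.BR ; no-port BR/MEM
t=5 i6/i7:ld.MEM/sub.ALU ; pair
t=6 i8/i9:beq.BR/mulh.MUL ; pair

ISSUED = 6,7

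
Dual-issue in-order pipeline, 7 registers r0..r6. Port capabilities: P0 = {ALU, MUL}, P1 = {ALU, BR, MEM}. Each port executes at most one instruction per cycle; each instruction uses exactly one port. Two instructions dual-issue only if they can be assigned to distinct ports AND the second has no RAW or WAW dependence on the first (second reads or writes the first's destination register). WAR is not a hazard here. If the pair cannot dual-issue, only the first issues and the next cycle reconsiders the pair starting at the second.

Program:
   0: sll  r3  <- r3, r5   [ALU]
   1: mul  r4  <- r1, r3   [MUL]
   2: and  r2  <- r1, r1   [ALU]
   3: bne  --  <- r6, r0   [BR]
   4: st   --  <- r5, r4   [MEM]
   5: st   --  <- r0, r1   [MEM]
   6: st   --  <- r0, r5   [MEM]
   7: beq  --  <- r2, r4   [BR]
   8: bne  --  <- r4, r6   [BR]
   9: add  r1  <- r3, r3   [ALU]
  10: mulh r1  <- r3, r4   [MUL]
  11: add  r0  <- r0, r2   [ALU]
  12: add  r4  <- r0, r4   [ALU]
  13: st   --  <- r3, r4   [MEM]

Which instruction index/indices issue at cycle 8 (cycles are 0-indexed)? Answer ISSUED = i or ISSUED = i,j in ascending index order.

ISSUED = 10,11

  cy0 -> i0 (sll) RAW r3
  cy1 -> i1,i2 (mul/and) pair
  cy2 -> i3 (bne) no-port BR/MEM
  cy3 -> i4 (st) no-port MEM/MEM
  cy4 -> i5 (st) no-port MEM/MEM
  cy5 -> i6 (st) no-port MEM/BR
  cy6 -> i7 (beq) no-port BR/BR
  cy7 -> i8,i9 (bne/add) pair
  cy8 -> i10,i11 (mulh/add) pair
  cy9 -> i12 (add) RAW r4
  cy10 -> i13 (st) tail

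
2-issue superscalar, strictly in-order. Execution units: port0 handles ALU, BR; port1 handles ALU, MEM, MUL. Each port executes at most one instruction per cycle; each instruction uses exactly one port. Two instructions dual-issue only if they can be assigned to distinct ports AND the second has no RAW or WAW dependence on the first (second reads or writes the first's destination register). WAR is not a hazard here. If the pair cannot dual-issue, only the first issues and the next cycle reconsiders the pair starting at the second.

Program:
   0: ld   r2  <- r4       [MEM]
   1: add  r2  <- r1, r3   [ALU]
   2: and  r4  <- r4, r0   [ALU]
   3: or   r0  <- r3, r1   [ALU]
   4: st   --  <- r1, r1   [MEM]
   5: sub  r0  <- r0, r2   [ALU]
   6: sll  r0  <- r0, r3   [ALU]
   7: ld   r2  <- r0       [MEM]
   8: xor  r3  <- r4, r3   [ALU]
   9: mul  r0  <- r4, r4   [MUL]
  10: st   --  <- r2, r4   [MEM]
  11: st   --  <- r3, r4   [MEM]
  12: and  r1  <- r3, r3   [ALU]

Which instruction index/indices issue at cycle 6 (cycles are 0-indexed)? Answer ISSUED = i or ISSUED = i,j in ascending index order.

#0 head=0: ld i0 WAW r2
#1 head=1: add and i1,i2 dual
#2 head=3: or st i3,i4 dual
#3 head=5: sub i5 RAW+WAW r0
#4 head=6: sll i6 RAW r0
#5 head=7: ld xor i7,i8 dual
#6 head=9: mul i9 no-port MUL/MEM
#7 head=10: st i10 no-port MEM/MEM
#8 head=11: st and i11,i12 dual

ISSUED = 9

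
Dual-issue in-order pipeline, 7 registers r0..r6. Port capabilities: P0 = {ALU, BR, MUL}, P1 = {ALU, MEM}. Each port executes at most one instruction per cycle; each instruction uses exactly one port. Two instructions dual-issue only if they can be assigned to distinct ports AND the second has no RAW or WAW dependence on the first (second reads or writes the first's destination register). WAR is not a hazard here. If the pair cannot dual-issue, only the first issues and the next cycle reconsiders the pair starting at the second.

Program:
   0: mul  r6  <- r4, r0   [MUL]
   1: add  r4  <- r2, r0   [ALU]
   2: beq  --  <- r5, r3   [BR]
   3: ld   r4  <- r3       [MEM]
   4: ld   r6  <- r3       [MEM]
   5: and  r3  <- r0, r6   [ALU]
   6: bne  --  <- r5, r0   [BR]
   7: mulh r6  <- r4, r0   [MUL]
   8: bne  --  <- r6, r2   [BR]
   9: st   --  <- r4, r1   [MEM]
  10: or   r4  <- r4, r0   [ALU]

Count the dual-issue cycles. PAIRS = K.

PAIRS = 4

  cy0 -> i0,i1 (mul.MUL add.ALU) dual
  cy1 -> i2,i3 (beq.BR ld.MEM) dual
  cy2 -> i4 (ld.MEM) RAW r6
  cy3 -> i5,i6 (and.ALU bne.BR) dual
  cy4 -> i7 (mulh.MUL) no-port MUL/BR
  cy5 -> i8,i9 (bne.BR st.MEM) dual
  cy6 -> i10 (or.ALU) tail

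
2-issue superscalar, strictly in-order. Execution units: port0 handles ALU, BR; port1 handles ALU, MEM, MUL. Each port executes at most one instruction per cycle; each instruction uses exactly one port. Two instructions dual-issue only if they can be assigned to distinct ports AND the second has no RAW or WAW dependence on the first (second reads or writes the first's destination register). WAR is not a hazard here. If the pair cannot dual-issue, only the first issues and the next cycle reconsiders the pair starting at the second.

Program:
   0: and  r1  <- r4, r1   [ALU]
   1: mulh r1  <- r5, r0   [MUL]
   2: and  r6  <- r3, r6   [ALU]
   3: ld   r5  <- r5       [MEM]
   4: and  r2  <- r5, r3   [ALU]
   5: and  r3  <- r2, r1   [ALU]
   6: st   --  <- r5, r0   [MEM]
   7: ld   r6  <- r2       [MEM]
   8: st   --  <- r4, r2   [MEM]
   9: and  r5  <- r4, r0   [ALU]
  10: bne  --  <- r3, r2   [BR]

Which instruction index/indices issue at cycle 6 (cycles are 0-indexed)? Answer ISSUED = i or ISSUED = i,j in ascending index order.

c0: i0 and.ALU  WAW r1
c1: i1,i2 mulh.MUL+and.ALU  pair
c2: i3 ld.MEM  RAW r5
c3: i4 and.ALU  RAW r2
c4: i5,i6 and.ALU+st.MEM  pair
c5: i7 ld.MEM  no-port MEM/MEM
c6: i8,i9 st.MEM+and.ALU  pair
c7: i10 bne.BR  tail

ISSUED = 8,9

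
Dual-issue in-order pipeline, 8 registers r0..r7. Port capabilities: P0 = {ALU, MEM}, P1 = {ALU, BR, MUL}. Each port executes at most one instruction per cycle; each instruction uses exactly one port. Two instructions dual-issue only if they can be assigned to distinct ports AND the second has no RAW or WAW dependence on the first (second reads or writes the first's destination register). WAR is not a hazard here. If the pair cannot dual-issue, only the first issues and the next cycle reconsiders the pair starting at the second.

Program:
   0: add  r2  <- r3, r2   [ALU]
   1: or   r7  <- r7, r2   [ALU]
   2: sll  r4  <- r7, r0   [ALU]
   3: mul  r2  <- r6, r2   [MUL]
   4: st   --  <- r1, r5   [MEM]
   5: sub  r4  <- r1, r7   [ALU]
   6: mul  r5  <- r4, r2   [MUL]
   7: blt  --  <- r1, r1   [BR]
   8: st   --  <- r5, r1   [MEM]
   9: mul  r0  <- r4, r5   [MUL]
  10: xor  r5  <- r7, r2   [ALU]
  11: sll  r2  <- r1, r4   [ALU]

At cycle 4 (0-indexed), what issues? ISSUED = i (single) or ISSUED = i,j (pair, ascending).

#0 head=0: add.ALU i0 RAW r2
#1 head=1: or.ALU i1 RAW r7
#2 head=2: sll.ALU;mul.MUL i2+i3 2-wide
#3 head=4: st.MEM;sub.ALU i4+i5 2-wide
#4 head=6: mul.MUL i6 no-port MUL/BR
#5 head=7: blt.BR;st.MEM i7+i8 2-wide
#6 head=9: mul.MUL;xor.ALU i9+i10 2-wide
#7 head=11: sll.ALU i11 tail

ISSUED = 6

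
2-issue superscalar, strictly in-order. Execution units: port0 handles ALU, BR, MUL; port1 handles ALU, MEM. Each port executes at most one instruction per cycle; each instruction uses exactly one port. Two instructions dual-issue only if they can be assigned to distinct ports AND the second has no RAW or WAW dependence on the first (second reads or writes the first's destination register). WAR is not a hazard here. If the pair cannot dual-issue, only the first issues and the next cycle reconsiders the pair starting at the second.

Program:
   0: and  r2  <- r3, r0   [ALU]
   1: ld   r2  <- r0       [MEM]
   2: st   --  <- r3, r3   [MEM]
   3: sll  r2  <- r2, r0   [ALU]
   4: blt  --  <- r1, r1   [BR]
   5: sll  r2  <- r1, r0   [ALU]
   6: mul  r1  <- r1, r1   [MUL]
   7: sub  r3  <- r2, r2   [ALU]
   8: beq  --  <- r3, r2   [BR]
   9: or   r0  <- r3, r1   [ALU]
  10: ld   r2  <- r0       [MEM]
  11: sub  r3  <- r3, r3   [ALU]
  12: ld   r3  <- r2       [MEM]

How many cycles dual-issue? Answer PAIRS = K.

#0 head=0: and i0 WAW r2
#1 head=1: ld i1 no-port MEM/MEM
#2 head=2: st;sll i2+i3 dual
#3 head=4: blt;sll i4+i5 dual
#4 head=6: mul;sub i6+i7 dual
#5 head=8: beq;or i8+i9 dual
#6 head=10: ld;sub i10+i11 dual
#7 head=12: ld i12 tail

PAIRS = 5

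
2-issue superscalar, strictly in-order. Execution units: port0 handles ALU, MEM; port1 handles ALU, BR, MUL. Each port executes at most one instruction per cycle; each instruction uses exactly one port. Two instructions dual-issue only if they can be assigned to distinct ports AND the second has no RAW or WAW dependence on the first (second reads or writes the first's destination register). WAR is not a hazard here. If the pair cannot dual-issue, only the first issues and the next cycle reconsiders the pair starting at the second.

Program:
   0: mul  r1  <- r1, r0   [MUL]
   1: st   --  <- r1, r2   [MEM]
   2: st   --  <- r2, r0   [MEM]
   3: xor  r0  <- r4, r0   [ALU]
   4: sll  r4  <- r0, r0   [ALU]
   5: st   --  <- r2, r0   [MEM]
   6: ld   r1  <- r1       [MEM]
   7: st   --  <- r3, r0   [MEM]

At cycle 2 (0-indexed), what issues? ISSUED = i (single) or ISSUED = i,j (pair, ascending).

0. mul.MUL @i0  | RAW r1
1. st.MEM @i1  | no-port MEM/MEM
2. st.MEM;xor.ALU @i2,i3  | pair
3. sll.ALU;st.MEM @i4,i5  | pair
4. ld.MEM @i6  | no-port MEM/MEM
5. st.MEM @i7  | tail

ISSUED = 2,3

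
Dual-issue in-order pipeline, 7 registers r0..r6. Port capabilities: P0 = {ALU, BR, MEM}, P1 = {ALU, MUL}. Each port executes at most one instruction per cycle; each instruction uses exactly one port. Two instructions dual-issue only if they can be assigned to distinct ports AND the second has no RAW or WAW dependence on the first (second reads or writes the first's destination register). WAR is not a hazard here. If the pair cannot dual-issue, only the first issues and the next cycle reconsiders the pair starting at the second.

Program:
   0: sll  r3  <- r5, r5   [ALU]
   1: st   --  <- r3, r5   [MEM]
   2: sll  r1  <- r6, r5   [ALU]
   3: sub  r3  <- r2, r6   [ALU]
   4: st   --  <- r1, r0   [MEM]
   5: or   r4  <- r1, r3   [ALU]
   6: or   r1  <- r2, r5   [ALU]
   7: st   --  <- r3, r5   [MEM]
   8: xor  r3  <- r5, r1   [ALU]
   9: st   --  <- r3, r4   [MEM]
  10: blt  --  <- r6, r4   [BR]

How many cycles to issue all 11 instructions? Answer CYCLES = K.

0. sll.ALU @i0  | RAW r3
1. st.MEM+sll.ALU @i1/i2  | dual
2. sub.ALU+st.MEM @i3/i4  | dual
3. or.ALU+or.ALU @i5/i6  | dual
4. st.MEM+xor.ALU @i7/i8  | dual
5. st.MEM @i9  | no-port MEM/BR
6. blt.BR @i10  | tail

CYCLES = 7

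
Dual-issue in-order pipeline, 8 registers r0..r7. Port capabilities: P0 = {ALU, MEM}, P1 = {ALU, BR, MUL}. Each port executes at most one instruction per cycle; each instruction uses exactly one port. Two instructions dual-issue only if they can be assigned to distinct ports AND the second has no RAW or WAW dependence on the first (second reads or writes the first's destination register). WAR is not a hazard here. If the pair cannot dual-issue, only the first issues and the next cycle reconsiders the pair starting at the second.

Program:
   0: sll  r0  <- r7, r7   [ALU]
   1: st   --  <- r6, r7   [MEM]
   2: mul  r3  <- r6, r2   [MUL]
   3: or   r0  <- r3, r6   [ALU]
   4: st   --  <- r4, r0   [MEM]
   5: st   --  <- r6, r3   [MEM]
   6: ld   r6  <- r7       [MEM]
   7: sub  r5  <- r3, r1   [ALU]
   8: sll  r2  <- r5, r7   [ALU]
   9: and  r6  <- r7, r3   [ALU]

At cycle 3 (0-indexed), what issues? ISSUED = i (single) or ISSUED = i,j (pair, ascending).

ISSUED = 4

c0: i0&i1 sll;st  2-wide
c1: i2 mul  RAW r3
c2: i3 or  RAW r0
c3: i4 st  no-port MEM/MEM
c4: i5 st  no-port MEM/MEM
c5: i6&i7 ld;sub  2-wide
c6: i8&i9 sll;and  2-wide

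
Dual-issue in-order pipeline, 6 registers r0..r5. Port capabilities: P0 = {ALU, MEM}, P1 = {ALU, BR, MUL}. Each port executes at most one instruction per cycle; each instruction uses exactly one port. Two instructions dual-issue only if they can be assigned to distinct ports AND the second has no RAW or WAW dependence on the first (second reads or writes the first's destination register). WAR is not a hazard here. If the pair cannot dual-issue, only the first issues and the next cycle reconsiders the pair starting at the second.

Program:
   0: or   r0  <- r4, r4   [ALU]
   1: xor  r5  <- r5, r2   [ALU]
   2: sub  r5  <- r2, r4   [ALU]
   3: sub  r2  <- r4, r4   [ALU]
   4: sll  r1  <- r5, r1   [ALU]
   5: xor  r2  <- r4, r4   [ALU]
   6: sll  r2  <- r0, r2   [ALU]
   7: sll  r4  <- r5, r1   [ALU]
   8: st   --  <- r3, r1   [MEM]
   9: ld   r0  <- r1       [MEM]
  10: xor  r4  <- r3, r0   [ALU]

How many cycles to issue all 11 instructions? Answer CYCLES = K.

c0: i0+i1 or.ALU+xor.ALU  pair
c1: i2+i3 sub.ALU+sub.ALU  pair
c2: i4+i5 sll.ALU+xor.ALU  pair
c3: i6+i7 sll.ALU+sll.ALU  pair
c4: i8 st.MEM  no-port MEM/MEM
c5: i9 ld.MEM  RAW r0
c6: i10 xor.ALU  tail

CYCLES = 7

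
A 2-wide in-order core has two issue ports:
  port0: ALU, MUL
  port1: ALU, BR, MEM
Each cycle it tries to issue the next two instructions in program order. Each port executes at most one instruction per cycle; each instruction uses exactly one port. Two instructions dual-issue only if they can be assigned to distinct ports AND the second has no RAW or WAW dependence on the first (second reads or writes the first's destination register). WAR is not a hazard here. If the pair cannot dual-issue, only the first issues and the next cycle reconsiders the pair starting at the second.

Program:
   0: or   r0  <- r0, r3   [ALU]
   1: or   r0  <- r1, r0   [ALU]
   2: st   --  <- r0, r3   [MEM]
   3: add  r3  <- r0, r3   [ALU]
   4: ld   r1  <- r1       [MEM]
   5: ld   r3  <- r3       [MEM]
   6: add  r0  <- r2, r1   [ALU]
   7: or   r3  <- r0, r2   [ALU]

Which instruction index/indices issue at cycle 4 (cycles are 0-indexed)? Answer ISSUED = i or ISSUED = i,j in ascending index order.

#0 head=0: or.ALU i0 RAW+WAW r0
#1 head=1: or.ALU i1 RAW r0
#2 head=2: st.MEM add.ALU i2+i3 pair
#3 head=4: ld.MEM i4 no-port MEM/MEM
#4 head=5: ld.MEM add.ALU i5+i6 pair
#5 head=7: or.ALU i7 tail

ISSUED = 5,6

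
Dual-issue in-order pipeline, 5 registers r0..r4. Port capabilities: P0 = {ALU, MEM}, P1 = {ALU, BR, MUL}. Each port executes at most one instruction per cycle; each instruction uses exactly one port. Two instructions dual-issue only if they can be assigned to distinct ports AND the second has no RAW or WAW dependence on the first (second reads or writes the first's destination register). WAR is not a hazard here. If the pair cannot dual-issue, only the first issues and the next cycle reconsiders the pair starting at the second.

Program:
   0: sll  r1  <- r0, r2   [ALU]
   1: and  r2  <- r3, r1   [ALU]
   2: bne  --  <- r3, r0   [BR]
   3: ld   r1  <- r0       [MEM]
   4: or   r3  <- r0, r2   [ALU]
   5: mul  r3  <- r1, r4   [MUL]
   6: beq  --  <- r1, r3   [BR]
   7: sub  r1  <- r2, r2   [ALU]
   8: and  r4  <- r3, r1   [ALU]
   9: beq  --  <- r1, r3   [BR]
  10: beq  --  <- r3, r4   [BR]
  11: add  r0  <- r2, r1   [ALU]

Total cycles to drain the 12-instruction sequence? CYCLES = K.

c0: i0 sll  RAW r1
c1: i1&i2 and+bne  2-wide
c2: i3&i4 ld+or  2-wide
c3: i5 mul  no-port MUL/BR
c4: i6&i7 beq+sub  2-wide
c5: i8&i9 and+beq  2-wide
c6: i10&i11 beq+add  2-wide

CYCLES = 7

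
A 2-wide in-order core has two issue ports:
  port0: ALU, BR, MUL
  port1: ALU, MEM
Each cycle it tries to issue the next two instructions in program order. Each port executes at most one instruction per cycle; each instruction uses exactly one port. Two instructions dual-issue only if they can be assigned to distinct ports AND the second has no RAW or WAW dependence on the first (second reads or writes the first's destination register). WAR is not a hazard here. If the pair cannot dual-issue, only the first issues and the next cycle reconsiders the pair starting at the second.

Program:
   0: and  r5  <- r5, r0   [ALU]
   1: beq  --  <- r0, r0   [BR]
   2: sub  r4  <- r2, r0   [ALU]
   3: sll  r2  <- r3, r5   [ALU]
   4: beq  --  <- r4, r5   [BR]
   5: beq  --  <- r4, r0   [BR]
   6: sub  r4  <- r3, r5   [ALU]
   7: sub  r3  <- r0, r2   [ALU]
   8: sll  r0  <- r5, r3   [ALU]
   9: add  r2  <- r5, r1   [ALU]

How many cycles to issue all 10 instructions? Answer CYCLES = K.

CYCLES = 6

0. and+beq @i0,i1  | 2-wide
1. sub+sll @i2,i3  | 2-wide
2. beq @i4  | no-port BR/BR
3. beq+sub @i5,i6  | 2-wide
4. sub @i7  | RAW r3
5. sll+add @i8,i9  | 2-wide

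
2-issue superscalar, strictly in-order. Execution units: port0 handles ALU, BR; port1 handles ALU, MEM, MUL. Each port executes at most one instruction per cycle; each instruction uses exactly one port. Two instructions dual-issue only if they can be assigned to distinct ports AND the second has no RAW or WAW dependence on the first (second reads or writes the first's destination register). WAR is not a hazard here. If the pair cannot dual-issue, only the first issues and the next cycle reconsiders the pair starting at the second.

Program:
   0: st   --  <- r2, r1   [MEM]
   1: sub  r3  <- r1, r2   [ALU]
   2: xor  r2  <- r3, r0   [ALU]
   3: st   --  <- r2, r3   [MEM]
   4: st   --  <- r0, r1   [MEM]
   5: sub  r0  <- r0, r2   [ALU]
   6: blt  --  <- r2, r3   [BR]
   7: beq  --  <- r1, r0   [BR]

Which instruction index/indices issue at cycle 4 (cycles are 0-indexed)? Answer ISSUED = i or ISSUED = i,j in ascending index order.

  cy0 -> i0+i1 (st.MEM;sub.ALU) dual
  cy1 -> i2 (xor.ALU) RAW r2
  cy2 -> i3 (st.MEM) no-port MEM/MEM
  cy3 -> i4+i5 (st.MEM;sub.ALU) dual
  cy4 -> i6 (blt.BR) no-port BR/BR
  cy5 -> i7 (beq.BR) tail

ISSUED = 6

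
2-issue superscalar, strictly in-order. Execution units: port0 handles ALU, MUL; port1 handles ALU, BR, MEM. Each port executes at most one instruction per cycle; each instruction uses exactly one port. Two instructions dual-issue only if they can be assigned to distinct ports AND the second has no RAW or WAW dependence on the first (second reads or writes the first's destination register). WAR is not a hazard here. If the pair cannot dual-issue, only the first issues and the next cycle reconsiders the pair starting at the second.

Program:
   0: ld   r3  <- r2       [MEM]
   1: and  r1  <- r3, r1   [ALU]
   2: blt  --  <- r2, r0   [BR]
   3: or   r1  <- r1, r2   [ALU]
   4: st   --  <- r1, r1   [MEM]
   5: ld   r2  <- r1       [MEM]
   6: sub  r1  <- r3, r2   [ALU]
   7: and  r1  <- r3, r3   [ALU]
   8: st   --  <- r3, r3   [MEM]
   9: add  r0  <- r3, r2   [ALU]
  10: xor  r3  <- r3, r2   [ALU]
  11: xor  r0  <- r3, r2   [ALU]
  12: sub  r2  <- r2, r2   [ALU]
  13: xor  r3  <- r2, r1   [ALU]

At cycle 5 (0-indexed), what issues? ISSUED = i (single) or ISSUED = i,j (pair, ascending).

0. ld @i0  | RAW r3
1. and;blt @i1&i2  | pair
2. or @i3  | RAW r1
3. st @i4  | no-port MEM/MEM
4. ld @i5  | RAW r2
5. sub @i6  | WAW r1
6. and;st @i7&i8  | pair
7. add;xor @i9&i10  | pair
8. xor;sub @i11&i12  | pair
9. xor @i13  | tail

ISSUED = 6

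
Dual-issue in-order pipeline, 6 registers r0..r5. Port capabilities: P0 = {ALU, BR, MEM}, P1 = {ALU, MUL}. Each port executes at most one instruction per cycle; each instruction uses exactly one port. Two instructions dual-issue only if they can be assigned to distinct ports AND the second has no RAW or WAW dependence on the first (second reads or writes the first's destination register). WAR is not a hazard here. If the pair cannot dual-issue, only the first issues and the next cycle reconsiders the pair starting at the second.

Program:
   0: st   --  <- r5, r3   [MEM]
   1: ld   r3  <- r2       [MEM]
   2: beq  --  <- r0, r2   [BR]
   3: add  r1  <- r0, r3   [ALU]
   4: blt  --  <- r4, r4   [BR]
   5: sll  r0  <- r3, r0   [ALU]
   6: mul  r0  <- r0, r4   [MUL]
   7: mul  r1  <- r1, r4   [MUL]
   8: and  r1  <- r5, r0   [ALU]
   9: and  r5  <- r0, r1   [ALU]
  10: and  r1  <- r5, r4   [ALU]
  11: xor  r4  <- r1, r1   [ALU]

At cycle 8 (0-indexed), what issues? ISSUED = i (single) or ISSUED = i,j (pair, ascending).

ISSUED = 10

t=0 i0:st ; no-port MEM/MEM
t=1 i1:ld ; no-port MEM/BR
t=2 i2&i3:beq add ; 2-wide
t=3 i4&i5:blt sll ; 2-wide
t=4 i6:mul ; no-port MUL/MUL
t=5 i7:mul ; WAW r1
t=6 i8:and ; RAW r1
t=7 i9:and ; RAW r5
t=8 i10:and ; RAW r1
t=9 i11:xor ; tail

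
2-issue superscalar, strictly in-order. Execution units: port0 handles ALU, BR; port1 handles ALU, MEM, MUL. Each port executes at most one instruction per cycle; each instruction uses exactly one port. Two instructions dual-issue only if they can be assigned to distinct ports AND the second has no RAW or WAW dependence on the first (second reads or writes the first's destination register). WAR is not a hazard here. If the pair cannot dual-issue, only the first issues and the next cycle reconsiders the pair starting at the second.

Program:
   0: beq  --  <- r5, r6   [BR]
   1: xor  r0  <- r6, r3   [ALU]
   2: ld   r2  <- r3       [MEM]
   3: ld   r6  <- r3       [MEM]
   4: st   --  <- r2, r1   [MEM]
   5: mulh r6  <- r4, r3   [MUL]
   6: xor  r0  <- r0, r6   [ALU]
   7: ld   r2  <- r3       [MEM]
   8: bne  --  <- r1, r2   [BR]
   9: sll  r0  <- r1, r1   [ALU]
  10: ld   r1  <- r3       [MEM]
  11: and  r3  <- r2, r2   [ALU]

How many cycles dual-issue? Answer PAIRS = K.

PAIRS = 4

t=0 i0+i1:beq;xor ; pair
t=1 i2:ld ; no-port MEM/MEM
t=2 i3:ld ; no-port MEM/MEM
t=3 i4:st ; no-port MEM/MUL
t=4 i5:mulh ; RAW r6
t=5 i6+i7:xor;ld ; pair
t=6 i8+i9:bne;sll ; pair
t=7 i10+i11:ld;and ; pair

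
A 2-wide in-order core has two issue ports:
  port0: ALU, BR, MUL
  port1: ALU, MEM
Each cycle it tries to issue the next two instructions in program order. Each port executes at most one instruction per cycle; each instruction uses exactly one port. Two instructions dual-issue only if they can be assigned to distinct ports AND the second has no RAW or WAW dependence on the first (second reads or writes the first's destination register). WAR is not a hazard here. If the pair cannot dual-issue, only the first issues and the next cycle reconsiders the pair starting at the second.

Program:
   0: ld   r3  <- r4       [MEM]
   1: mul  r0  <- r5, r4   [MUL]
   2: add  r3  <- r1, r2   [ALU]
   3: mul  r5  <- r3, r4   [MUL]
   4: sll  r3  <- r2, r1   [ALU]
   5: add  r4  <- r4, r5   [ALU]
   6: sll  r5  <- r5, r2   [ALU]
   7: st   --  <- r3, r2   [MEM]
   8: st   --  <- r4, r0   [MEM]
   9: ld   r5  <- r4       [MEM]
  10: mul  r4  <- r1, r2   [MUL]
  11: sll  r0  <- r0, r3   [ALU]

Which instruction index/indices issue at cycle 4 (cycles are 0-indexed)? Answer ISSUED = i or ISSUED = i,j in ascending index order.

  cy0 -> i0,i1 (ld.MEM;mul.MUL) dual
  cy1 -> i2 (add.ALU) RAW r3
  cy2 -> i3,i4 (mul.MUL;sll.ALU) dual
  cy3 -> i5,i6 (add.ALU;sll.ALU) dual
  cy4 -> i7 (st.MEM) no-port MEM/MEM
  cy5 -> i8 (st.MEM) no-port MEM/MEM
  cy6 -> i9,i10 (ld.MEM;mul.MUL) dual
  cy7 -> i11 (sll.ALU) tail

ISSUED = 7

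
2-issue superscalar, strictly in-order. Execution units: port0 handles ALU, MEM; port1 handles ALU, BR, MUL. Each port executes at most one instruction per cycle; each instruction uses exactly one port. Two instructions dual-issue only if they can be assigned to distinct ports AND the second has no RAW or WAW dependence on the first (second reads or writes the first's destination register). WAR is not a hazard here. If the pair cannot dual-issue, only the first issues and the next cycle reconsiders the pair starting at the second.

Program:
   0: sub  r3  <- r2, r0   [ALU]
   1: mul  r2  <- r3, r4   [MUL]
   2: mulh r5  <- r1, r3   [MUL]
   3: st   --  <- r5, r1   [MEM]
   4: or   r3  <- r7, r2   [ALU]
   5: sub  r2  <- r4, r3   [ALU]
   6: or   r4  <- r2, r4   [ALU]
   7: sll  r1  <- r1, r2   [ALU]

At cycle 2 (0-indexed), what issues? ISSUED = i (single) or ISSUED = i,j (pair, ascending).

ISSUED = 2

c0: i0 sub  RAW r3
c1: i1 mul  no-port MUL/MUL
c2: i2 mulh  RAW r5
c3: i3+i4 st/or  pair
c4: i5 sub  RAW r2
c5: i6+i7 or/sll  pair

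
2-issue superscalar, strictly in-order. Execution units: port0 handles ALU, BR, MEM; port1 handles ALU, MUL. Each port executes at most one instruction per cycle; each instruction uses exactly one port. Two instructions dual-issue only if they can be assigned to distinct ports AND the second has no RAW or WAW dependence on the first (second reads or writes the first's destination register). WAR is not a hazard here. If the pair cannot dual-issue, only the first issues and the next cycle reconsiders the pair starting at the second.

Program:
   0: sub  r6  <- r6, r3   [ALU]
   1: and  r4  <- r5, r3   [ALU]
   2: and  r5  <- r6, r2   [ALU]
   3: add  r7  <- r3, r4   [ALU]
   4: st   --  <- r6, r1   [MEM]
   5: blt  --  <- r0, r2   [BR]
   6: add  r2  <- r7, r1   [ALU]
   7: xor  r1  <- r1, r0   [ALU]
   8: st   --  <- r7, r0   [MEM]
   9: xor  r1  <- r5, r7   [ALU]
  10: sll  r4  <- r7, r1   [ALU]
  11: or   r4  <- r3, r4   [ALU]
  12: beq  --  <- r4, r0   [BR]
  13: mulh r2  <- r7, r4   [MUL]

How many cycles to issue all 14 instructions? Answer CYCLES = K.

CYCLES = 9

t=0 i0+i1:sub;and ; 2-wide
t=1 i2+i3:and;add ; 2-wide
t=2 i4:st ; no-port MEM/BR
t=3 i5+i6:blt;add ; 2-wide
t=4 i7+i8:xor;st ; 2-wide
t=5 i9:xor ; RAW r1
t=6 i10:sll ; RAW+WAW r4
t=7 i11:or ; RAW r4
t=8 i12+i13:beq;mulh ; 2-wide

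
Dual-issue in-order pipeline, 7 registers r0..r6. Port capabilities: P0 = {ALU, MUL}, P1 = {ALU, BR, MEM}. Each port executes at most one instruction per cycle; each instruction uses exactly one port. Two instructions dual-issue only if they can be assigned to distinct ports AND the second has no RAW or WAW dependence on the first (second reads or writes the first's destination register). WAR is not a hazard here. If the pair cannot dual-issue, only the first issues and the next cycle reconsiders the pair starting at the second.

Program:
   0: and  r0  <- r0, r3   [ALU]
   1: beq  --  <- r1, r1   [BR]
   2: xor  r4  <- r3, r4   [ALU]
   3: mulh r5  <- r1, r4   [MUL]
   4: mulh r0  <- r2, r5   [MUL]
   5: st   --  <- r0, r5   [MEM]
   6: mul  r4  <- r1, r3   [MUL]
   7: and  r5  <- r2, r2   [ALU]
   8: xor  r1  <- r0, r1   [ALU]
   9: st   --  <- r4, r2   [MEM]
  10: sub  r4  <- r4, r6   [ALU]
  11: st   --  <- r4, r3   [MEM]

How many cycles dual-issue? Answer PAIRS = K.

#0 head=0: and.ALU beq.BR i0/i1 pair
#1 head=2: xor.ALU i2 RAW r4
#2 head=3: mulh.MUL i3 no-port MUL/MUL
#3 head=4: mulh.MUL i4 RAW r0
#4 head=5: st.MEM mul.MUL i5/i6 pair
#5 head=7: and.ALU xor.ALU i7/i8 pair
#6 head=9: st.MEM sub.ALU i9/i10 pair
#7 head=11: st.MEM i11 tail

PAIRS = 4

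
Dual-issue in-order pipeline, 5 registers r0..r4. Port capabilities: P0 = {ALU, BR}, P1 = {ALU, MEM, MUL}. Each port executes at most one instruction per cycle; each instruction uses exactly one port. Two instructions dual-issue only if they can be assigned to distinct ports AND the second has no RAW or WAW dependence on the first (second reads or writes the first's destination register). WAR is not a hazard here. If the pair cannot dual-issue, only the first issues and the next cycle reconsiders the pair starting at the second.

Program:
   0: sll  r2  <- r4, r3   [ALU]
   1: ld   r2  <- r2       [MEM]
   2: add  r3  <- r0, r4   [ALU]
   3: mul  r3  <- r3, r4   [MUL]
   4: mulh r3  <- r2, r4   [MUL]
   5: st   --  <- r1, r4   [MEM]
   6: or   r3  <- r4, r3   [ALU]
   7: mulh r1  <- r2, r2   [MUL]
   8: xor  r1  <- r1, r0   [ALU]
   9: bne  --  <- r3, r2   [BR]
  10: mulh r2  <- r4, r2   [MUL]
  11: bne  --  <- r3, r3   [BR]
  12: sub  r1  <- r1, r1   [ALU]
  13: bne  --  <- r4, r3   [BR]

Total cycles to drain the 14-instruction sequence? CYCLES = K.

CYCLES = 9

#0 head=0: sll i0 RAW+WAW r2
#1 head=1: ld/add i1/i2 pair
#2 head=3: mul i3 no-port MUL/MUL
#3 head=4: mulh i4 no-port MUL/MEM
#4 head=5: st/or i5/i6 pair
#5 head=7: mulh i7 RAW+WAW r1
#6 head=8: xor/bne i8/i9 pair
#7 head=10: mulh/bne i10/i11 pair
#8 head=12: sub/bne i12/i13 pair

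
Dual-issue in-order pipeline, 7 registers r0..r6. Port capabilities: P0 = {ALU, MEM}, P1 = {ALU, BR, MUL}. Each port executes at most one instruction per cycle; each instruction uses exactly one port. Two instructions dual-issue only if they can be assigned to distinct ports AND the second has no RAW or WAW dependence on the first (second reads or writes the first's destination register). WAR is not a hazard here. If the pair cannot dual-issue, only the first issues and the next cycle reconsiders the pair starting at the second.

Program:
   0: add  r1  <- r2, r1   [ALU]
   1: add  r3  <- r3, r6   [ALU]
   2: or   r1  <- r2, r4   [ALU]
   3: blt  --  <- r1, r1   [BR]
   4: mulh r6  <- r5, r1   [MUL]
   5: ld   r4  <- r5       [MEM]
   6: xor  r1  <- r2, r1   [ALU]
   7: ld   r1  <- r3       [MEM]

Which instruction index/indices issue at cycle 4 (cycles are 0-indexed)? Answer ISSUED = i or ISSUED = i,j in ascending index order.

ISSUED = 6

0. add.ALU;add.ALU @i0+i1  | pair
1. or.ALU @i2  | RAW r1
2. blt.BR @i3  | no-port BR/MUL
3. mulh.MUL;ld.MEM @i4+i5  | pair
4. xor.ALU @i6  | WAW r1
5. ld.MEM @i7  | tail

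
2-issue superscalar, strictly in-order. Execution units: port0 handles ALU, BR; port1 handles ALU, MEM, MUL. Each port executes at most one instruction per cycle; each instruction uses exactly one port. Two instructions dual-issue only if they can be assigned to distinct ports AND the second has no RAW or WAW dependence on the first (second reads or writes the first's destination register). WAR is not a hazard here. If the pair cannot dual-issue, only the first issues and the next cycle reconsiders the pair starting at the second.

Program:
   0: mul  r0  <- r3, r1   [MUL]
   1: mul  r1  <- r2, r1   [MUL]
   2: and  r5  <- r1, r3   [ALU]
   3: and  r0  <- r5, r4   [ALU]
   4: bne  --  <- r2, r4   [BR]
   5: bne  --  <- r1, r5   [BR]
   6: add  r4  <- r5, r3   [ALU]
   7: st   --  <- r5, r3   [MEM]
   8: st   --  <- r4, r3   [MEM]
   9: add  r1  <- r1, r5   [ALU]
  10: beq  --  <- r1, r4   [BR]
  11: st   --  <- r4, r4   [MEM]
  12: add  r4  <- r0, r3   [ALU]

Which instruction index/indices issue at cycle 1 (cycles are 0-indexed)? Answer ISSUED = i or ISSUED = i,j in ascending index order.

c0: i0 mul  no-port MUL/MUL
c1: i1 mul  RAW r1
c2: i2 and  RAW r5
c3: i3/i4 and+bne  pair
c4: i5/i6 bne+add  pair
c5: i7 st  no-port MEM/MEM
c6: i8/i9 st+add  pair
c7: i10/i11 beq+st  pair
c8: i12 add  tail

ISSUED = 1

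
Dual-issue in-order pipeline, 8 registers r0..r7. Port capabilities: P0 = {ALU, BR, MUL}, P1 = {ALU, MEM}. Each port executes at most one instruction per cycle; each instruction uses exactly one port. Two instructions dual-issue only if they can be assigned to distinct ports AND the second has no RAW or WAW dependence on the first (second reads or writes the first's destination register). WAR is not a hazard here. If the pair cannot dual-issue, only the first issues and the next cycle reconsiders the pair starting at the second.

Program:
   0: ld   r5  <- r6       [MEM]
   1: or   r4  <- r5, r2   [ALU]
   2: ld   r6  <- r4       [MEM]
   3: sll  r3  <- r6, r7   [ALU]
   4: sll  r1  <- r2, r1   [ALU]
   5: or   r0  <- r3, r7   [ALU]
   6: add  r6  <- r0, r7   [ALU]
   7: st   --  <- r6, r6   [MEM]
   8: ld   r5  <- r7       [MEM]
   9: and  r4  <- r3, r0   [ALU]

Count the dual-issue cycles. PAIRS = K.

#0 head=0: ld.MEM i0 RAW r5
#1 head=1: or.ALU i1 RAW r4
#2 head=2: ld.MEM i2 RAW r6
#3 head=3: sll.ALU;sll.ALU i3/i4 2-wide
#4 head=5: or.ALU i5 RAW r0
#5 head=6: add.ALU i6 RAW r6
#6 head=7: st.MEM i7 no-port MEM/MEM
#7 head=8: ld.MEM;and.ALU i8/i9 2-wide

PAIRS = 2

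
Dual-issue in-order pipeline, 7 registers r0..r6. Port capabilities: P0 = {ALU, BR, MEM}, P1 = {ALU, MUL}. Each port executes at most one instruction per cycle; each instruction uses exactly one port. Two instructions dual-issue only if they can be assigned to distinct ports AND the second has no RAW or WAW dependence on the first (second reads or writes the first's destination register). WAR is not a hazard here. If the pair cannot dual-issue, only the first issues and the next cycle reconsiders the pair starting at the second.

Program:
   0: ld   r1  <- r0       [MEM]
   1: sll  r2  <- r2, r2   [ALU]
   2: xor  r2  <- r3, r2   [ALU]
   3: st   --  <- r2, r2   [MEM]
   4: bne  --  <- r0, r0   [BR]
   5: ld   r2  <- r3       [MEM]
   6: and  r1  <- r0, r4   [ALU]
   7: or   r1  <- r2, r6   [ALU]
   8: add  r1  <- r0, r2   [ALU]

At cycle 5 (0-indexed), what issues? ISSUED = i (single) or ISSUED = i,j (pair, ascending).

ISSUED = 7

  cy0 -> i0,i1 (ld sll) pair
  cy1 -> i2 (xor) RAW r2
  cy2 -> i3 (st) no-port MEM/BR
  cy3 -> i4 (bne) no-port BR/MEM
  cy4 -> i5,i6 (ld and) pair
  cy5 -> i7 (or) WAW r1
  cy6 -> i8 (add) tail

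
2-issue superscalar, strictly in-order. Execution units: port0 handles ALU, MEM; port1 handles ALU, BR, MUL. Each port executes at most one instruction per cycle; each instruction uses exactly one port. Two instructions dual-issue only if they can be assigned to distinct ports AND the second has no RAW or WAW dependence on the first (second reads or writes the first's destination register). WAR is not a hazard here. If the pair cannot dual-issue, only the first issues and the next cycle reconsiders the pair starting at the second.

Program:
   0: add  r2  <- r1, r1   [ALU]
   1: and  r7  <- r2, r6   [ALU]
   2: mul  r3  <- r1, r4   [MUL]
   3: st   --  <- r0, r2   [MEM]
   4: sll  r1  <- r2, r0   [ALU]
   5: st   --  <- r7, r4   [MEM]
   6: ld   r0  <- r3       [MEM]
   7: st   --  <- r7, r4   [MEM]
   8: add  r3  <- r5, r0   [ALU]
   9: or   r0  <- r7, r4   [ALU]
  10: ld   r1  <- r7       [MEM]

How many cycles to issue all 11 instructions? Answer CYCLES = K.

CYCLES = 7

[0] i0  add  -- RAW r2
[1] i1/i2  and mul  -- pair
[2] i3/i4  st sll  -- pair
[3] i5  st  -- no-port MEM/MEM
[4] i6  ld  -- no-port MEM/MEM
[5] i7/i8  st add  -- pair
[6] i9/i10  or ld  -- pair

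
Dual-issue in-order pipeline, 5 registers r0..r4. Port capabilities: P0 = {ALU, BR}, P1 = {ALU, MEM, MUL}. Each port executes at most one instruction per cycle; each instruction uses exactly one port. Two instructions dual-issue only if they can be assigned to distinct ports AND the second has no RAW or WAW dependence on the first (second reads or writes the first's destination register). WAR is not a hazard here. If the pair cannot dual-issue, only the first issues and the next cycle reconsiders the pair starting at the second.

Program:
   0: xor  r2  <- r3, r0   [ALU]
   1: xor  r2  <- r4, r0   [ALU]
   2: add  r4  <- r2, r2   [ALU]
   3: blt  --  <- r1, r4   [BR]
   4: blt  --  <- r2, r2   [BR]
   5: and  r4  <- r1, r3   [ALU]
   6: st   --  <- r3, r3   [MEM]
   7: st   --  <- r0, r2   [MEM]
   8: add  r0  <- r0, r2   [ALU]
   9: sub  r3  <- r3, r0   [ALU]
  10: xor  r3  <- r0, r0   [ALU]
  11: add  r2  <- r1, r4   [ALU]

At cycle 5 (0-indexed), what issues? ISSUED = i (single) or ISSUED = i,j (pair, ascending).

ISSUED = 6

c0: i0 xor.ALU  WAW r2
c1: i1 xor.ALU  RAW r2
c2: i2 add.ALU  RAW r4
c3: i3 blt.BR  no-port BR/BR
c4: i4,i5 blt.BR;and.ALU  dual
c5: i6 st.MEM  no-port MEM/MEM
c6: i7,i8 st.MEM;add.ALU  dual
c7: i9 sub.ALU  WAW r3
c8: i10,i11 xor.ALU;add.ALU  dual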